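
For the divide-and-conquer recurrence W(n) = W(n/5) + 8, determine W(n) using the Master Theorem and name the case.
Master Theorem template: W(n) = a·W(n/b) + f(n).
Here: a=1, b=5, f(n)=8
Compute log_b(a) = log_5(1) = 0.
f(n) = 8 = Θ(1). Case 2: W(n) = Θ(log n).

Case 2: W(n) = Θ(log n)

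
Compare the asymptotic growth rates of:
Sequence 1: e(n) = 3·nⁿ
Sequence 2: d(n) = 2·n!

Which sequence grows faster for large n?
Comparing growth rates:
Growth-rate hierarchy: log n ≺ any polynomial ≺ any exponential cⁿ (c>1) ≺ n! ≺ nⁿ.
super-exponential nⁿ dominates factorial asymptotically.

e(n) grows faster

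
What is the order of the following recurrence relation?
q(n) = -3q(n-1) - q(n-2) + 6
The order is the largest lag k for which q(n-k) appears. Here the deepest term is q(n-2) (the 6 term is non-homogeneous and does not affect the order), so the order is 2.

Order 2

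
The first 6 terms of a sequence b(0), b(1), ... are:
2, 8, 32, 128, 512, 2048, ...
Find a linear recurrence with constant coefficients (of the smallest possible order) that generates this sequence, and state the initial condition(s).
Look for the lowest-order linear relation among consecutive terms.
Observation: each term is 4× the previous.
Check at n=2: 4·8 = 32. ✓

b(n) = 4 × b(n-1), b(0) = 2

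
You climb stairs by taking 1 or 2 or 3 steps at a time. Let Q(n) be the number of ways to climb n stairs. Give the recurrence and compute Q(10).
Condition on the size of the last step (1 to 3): before it there were n-1, …, n-3 stairs climbed, and these cases are disjoint, so Q(n) = Q(n-1) + Q(n-2) + Q(n-3) (order-3 linear recurrence).
Initial conditions by direct count (compositions of i into parts ≤ 3): Q(1) = 1; Q(2) = 2; Q(3) = 4.
Iterating the recurrence: Q(4) = 7, Q(5) = 13, Q(6) = 24, Q(7) = 44, Q(8) = 81, Q(9) = 149, Q(10) = 274.

Q(n) = Q(n-1) + Q(n-2) + Q(n-3), Q(1) = 1, Q(2) = 2, Q(3) = 4; Q(10) = 274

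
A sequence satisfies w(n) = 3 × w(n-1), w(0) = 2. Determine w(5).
Computing step by step:
w(0) = 2
w(1) = 3 × 2 = 6
w(2) = 3 × 6 = 18
w(3) = 3 × 18 = 54
w(4) = 3 × 54 = 162
w(5) = 3 × 162 = 486

486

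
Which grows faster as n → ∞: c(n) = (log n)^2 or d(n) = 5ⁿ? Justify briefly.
Comparing growth rates:
Growth-rate hierarchy: log n ≺ any polynomial ≺ any exponential cⁿ (c>1) ≺ n! ≺ nⁿ.
exponential base 5 dominates polylogarithmic (log n)^2 asymptotically.

d(n) grows faster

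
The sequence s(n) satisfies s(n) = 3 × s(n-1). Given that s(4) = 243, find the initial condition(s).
In general s(n) = 3ⁿ · s(0). At n = 4: s(0) = s(4) / 3^4 = 243 / 81 = 3.

s(0) = 3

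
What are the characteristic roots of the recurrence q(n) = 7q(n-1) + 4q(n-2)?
Substitute q(n) = rⁿ and divide through by rⁿ⁻²: r² - 7r - 4 = 0
Discriminant: 7² + 4·4 = 65, not a perfect square, so by the quadratic formula r = (7 ± √65)/2.
General solution: q(n) = A·r₁ⁿ + B·r₂ⁿ where r₁,r₂ = (7 ± √65)/2

Characteristic: r² - 7r - 4 = 0, Roots: r = (7 ± √65)/2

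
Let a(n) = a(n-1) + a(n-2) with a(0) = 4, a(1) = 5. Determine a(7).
Computing the sequence terms:
4, 5, 9, 14, 23, 37, 60, 97

97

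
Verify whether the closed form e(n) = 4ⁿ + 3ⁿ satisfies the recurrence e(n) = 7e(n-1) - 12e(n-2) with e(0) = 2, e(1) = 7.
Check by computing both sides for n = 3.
From the recurrence with e(0) = 2, e(1) = 7:
  e(0) = 2, e(1) = 7, e(2) = 25, e(3) = 91
  so the recurrence gives e(3) = 91.
From the proposed closed form e(n) = 4ⁿ + 3ⁿ:
  e(3) = 91.
Both sides give 91 at n = 3, and the initial condition(s) match, so the closed form is consistent.

Yes, the closed form is correct.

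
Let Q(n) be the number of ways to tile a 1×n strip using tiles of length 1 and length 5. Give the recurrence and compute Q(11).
Condition on the last tile: it has length 1 (leaving a 1×(n-1) strip) or length 5 (leaving a 1×(n-5) strip), so Q(n) = Q(n-1) + Q(n-5) (order-5 linear recurrence).
For 0 ≤ i < 5 only unit tiles fit, so Q(i) = 1.
Iterating the recurrence: Q(5) = 2, Q(6) = 3, Q(7) = 4, Q(8) = 5, Q(9) = 6, Q(10) = 8, Q(11) = 11.

Q(n) = Q(n-1) + Q(n-5), with Q(i) = 1 for 0 ≤ i < 5; Q(11) = 11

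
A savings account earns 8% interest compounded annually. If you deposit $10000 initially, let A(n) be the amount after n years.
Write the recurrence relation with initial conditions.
Each year the balance grows by 8%, i.e. is multiplied by 1 + 8/100 = 1.08, so A(n) = 1.08 × A(n-1). The initial deposit gives A(0) = 10000.
Unrolling gives the closed form A(n) = 10000 × (1.08)ⁿ.

A(n) = 1.08 × A(n-1), A(0) = 10000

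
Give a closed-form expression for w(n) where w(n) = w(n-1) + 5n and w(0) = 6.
Recurrence: w(n) = w(n-1) + 5n, initial: w(0) = 6.
Telescoping: w(n) = w(0) + 5·Σᵢ₌₁ⁿ i = 6 + 5·n(n+1)/2.

w(n) = 5·n(n+1)/2 + 6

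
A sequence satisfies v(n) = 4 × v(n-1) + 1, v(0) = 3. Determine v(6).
Computing step by step:
v(0) = 3
v(1) = 4 × 3 + 1 = 13
v(2) = 4 × 13 + 1 = 53
v(3) = 4 × 53 + 1 = 213
v(4) = 4 × 213 + 1 = 853
v(5) = 4 × 853 + 1 = 3413
v(6) = 4 × 3413 + 1 = 13653

13653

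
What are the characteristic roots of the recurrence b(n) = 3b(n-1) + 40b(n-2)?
Substitute b(n) = rⁿ and divide through by rⁿ⁻²: r² - 3r - 40 = 0
Factor: (r + 5)(r - 8) = 0, so r = -5, 8.
General solution: b(n) = A·(-5)ⁿ + B·8ⁿ

Characteristic: r² - 3r - 40 = 0, Roots: r = -5, 8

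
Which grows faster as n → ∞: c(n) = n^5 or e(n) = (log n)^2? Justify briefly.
Comparing growth rates:
Growth-rate hierarchy: log n ≺ any polynomial ≺ any exponential cⁿ (c>1) ≺ n! ≺ nⁿ.
polynomial degree 5 dominates polylogarithmic (log n)^2 asymptotically.

c(n) grows faster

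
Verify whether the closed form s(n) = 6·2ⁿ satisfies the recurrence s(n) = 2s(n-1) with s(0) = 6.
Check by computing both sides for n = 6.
From the recurrence with s(0) = 6:
  s(0) = 6, s(1) = 12, s(2) = 24, s(3) = 48, s(4) = 96, s(5) = 192, s(6) = 384
  so the recurrence gives s(6) = 384.
From the proposed closed form s(n) = 6·2ⁿ:
  s(6) = 384.
Both sides give 384 at n = 6, and the initial condition(s) match, so the closed form is consistent.

Yes, the closed form is correct.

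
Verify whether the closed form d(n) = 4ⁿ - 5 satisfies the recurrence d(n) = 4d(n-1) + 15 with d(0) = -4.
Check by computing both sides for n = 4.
From the recurrence with d(0) = -4:
  d(0) = -4, d(1) = -1, d(2) = 11, d(3) = 59, d(4) = 251
  so the recurrence gives d(4) = 251.
From the proposed closed form d(n) = 4ⁿ - 5:
  d(4) = 251.
Both sides give 251 at n = 4, and the initial condition(s) match, so the closed form is consistent.

Yes, the closed form is correct.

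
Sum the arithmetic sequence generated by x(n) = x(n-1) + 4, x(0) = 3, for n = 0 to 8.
Computing the sequence terms: 3, 7, 11, 15, 19, 23, 27, 31, 35
Adding these values together:

171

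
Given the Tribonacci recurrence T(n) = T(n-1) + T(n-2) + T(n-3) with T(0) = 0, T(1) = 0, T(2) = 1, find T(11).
Computing the sequence terms:
0, 0, 1, 1, 2, 4, 7, 13, 24, 44, 81, 149

149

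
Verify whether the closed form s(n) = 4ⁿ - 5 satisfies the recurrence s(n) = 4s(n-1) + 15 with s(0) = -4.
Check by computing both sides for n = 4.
From the recurrence with s(0) = -4:
  s(0) = -4, s(1) = -1, s(2) = 11, s(3) = 59, s(4) = 251
  so the recurrence gives s(4) = 251.
From the proposed closed form s(n) = 4ⁿ - 5:
  s(4) = 251.
Both sides give 251 at n = 4, and the initial condition(s) match, so the closed form is consistent.

Yes, the closed form is correct.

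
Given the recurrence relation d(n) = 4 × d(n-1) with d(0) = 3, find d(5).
Computing step by step:
d(0) = 3
d(1) = 4 × 3 = 12
d(2) = 4 × 12 = 48
d(3) = 4 × 48 = 192
d(4) = 4 × 192 = 768
d(5) = 4 × 768 = 3072

3072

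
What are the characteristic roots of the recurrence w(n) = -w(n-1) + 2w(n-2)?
Substitute w(n) = rⁿ and divide through by rⁿ⁻²: r² + r - 2 = 0
Factor: (r + 2)(r - 1) = 0, so r = -2, 1.
General solution: w(n) = A·(-2)ⁿ + B·1ⁿ

Characteristic: r² + r - 2 = 0, Roots: r = -2, 1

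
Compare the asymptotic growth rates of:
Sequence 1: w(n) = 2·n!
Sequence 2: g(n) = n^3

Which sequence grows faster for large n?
Comparing growth rates:
Growth-rate hierarchy: log n ≺ any polynomial ≺ any exponential cⁿ (c>1) ≺ n! ≺ nⁿ.
factorial dominates polynomial degree 3 asymptotically.

w(n) grows faster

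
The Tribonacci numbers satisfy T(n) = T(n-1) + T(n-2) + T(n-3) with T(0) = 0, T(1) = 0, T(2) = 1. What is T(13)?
Computing the sequence terms:
0, 0, 1, 1, 2, 4, 7, 13, 24, 44, 81, 149, 274, 504

504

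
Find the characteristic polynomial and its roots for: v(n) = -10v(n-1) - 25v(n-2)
Substitute v(n) = rⁿ and divide through by rⁿ⁻²: r² + 10r + 25 = 0
Factor: (r + 5)² = 0, so r = -5 (double root).
General solution: v(n) = (A + Bn)·(-5)ⁿ

Characteristic: r² + 10r + 25 = 0, Roots: r = -5 (double root)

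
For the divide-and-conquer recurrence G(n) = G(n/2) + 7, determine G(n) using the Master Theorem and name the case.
Master Theorem template: G(n) = a·G(n/b) + f(n).
Here: a=1, b=2, f(n)=7
Compute log_b(a) = log_2(1) = 0.
f(n) = 7 = Θ(1). Case 2: G(n) = Θ(log n).

Case 2: G(n) = Θ(log n)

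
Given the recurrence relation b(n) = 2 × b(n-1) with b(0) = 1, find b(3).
Computing step by step:
b(0) = 1
b(1) = 2 × 1 = 2
b(2) = 2 × 2 = 4
b(3) = 2 × 4 = 8

8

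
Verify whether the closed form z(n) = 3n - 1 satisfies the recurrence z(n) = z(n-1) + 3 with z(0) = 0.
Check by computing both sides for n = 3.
From the recurrence with z(0) = 0:
  z(0) = 0, z(1) = 3, z(2) = 6, z(3) = 9
  so the recurrence gives z(3) = 9.
From the proposed closed form z(n) = 3n - 1:
  z(3) = 8.
The recurrence gives 9 but the closed form gives 8, so the closed form does not satisfy the recurrence.

No, the closed form is incorrect.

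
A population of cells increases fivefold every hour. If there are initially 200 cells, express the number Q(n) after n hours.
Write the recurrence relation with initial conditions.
Each hour multiplies the count by 5, so the count after n hours depends only on the count after n-1 hours: Q(n) = 5 × Q(n-1). The starting count gives Q(0) = 200.
Unrolling n times gives the closed form Q(n) = 200 × 5ⁿ.

Q(n) = 5 × Q(n-1), Q(0) = 200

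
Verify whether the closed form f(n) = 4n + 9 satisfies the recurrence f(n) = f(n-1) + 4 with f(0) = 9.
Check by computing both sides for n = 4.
From the recurrence with f(0) = 9:
  f(0) = 9, f(1) = 13, f(2) = 17, f(3) = 21, f(4) = 25
  so the recurrence gives f(4) = 25.
From the proposed closed form f(n) = 4n + 9:
  f(4) = 25.
Both sides give 25 at n = 4, and the initial condition(s) match, so the closed form is consistent.

Yes, the closed form is correct.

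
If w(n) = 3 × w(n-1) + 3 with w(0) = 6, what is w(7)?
Computing step by step:
w(0) = 6
w(1) = 3 × 6 + 3 = 21
w(2) = 3 × 21 + 3 = 66
w(3) = 3 × 66 + 3 = 201
w(4) = 3 × 201 + 3 = 606
w(5) = 3 × 606 + 3 = 1821
w(6) = 3 × 1821 + 3 = 5466
w(7) = 3 × 5466 + 3 = 16401

16401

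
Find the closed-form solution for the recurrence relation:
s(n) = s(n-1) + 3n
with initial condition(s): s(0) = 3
Recurrence: s(n) = s(n-1) + 3n, initial: s(0) = 3.
Telescoping: s(n) = s(0) + 3·Σᵢ₌₁ⁿ i = 3 + 3·n(n+1)/2.

s(n) = 3·n(n+1)/2 + 3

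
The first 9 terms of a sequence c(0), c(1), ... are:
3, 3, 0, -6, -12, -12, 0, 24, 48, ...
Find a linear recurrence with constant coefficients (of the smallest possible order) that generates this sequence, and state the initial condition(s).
Look for the lowest-order linear relation among consecutive terms.
Observation: c(n) - 2·c(n-1) - (-2)·c(n-2) = 0 holds for the shown terms, and no order-1 relation c(n) = α·c(n-1) + β fits.
Check at n=3: 2·0 + (-2)·3 = -6. ✓

c(n) = 2c(n-1) - 2c(n-2), c(0) = 3, c(1) = 3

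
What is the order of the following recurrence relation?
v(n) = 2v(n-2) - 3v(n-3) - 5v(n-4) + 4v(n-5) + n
The order is the largest lag k for which v(n-k) appears. Here the deepest term is v(n-5) (the n term is non-homogeneous and does not affect the order), so the order is 5.

Order 5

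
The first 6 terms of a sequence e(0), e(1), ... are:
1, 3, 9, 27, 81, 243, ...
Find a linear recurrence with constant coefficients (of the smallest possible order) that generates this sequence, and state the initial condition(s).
Look for the lowest-order linear relation among consecutive terms.
Observation: each term is 3× the previous.
Check at n=2: 3·3 = 9. ✓

e(n) = 3 × e(n-1), e(0) = 1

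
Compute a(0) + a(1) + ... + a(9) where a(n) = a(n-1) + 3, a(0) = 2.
Computing the sequence terms: 2, 5, 8, 11, 14, 17, 20, 23, 26, 29
Adding these values together:

155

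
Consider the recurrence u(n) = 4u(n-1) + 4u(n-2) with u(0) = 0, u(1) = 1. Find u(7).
Computing the sequence terms:
0, 1, 4, 20, 96, 464, 2240, 10816

10816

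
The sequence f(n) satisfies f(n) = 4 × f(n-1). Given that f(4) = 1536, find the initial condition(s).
In general f(n) = 4ⁿ · f(0). At n = 4: f(0) = f(4) / 4^4 = 1536 / 256 = 6.

f(0) = 6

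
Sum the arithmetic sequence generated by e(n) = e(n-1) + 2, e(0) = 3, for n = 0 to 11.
Computing the sequence terms: 3, 5, 7, 9, 11, 13, 15, 17, 19, 21, 23, 25
Adding these values together:

168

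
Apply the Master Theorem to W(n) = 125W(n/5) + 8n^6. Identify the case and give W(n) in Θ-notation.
Master Theorem template: W(n) = a·W(n/b) + f(n).
Here: a=125, b=5, f(n)=8n^6
Compute log_b(a) = log_5(125) = 3.
f(n) = 8n^6 = Ω(n^(3+ε)) with ε = 3, and the regularity condition holds (a·f(n/b) = (a/b^6)·f(n) with a/b^6 = 5^-3 < 1). Case 3: W(n) = Θ(f(n)) = Θ(n^6).

Case 3: W(n) = Θ(n^6)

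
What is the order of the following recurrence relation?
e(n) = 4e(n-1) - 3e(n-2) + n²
The order is the largest lag k for which e(n-k) appears. Here the deepest term is e(n-2) (the n² term is non-homogeneous and does not affect the order), so the order is 2.

Order 2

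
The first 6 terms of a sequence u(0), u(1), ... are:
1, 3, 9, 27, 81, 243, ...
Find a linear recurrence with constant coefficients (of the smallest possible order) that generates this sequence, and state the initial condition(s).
Look for the lowest-order linear relation among consecutive terms.
Observation: each term is 3× the previous.
Check at n=2: 3·3 = 9. ✓

u(n) = 3 × u(n-1), u(0) = 1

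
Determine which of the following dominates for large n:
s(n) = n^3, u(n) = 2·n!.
Comparing growth rates:
Growth-rate hierarchy: log n ≺ any polynomial ≺ any exponential cⁿ (c>1) ≺ n! ≺ nⁿ.
factorial dominates polynomial degree 3 asymptotically.

u(n) grows faster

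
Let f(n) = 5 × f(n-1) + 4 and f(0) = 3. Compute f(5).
Computing step by step:
f(0) = 3
f(1) = 5 × 3 + 4 = 19
f(2) = 5 × 19 + 4 = 99
f(3) = 5 × 99 + 4 = 499
f(4) = 5 × 499 + 4 = 2499
f(5) = 5 × 2499 + 4 = 12499

12499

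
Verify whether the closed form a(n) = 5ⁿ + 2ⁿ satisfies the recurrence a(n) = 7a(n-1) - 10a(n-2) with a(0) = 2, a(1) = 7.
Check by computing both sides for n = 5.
From the recurrence with a(0) = 2, a(1) = 7:
  a(0) = 2, a(1) = 7, a(2) = 29, a(3) = 133, a(4) = 641, a(5) = 3157
  so the recurrence gives a(5) = 3157.
From the proposed closed form a(n) = 5ⁿ + 2ⁿ:
  a(5) = 3157.
Both sides give 3157 at n = 5, and the initial condition(s) match, so the closed form is consistent.

Yes, the closed form is correct.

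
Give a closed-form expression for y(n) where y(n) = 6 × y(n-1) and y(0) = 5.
Recurrence: y(n) = 6 × y(n-1), initial: y(0) = 5.
Each term is 6 times the previous, so this is geometric with ratio 6. After n steps: y(n) = y(0)·6ⁿ = 5·6ⁿ.

y(n) = 5·6ⁿ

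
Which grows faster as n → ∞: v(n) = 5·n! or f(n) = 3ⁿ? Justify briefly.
Comparing growth rates:
Growth-rate hierarchy: log n ≺ any polynomial ≺ any exponential cⁿ (c>1) ≺ n! ≺ nⁿ.
factorial dominates exponential base 3 asymptotically.

v(n) grows faster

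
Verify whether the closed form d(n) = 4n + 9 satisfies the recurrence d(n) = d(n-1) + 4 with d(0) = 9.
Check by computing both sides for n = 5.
From the recurrence with d(0) = 9:
  d(0) = 9, d(1) = 13, d(2) = 17, d(3) = 21, d(4) = 25, d(5) = 29
  so the recurrence gives d(5) = 29.
From the proposed closed form d(n) = 4n + 9:
  d(5) = 29.
Both sides give 29 at n = 5, and the initial condition(s) match, so the closed form is consistent.

Yes, the closed form is correct.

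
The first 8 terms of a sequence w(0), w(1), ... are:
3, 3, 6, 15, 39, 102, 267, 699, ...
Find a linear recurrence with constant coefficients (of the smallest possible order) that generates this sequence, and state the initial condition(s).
Look for the lowest-order linear relation among consecutive terms.
Observation: w(n) - 3·w(n-1) - (-1)·w(n-2) = 0 holds for the shown terms, and no order-1 relation w(n) = α·w(n-1) + β fits.
Check at n=3: 3·6 + (-1)·3 = 15. ✓

w(n) = 3w(n-1) - w(n-2), w(0) = 3, w(1) = 3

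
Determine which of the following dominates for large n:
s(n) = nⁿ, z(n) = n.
Comparing growth rates:
Growth-rate hierarchy: log n ≺ any polynomial ≺ any exponential cⁿ (c>1) ≺ n! ≺ nⁿ.
super-exponential nⁿ dominates polynomial degree 1 asymptotically.

s(n) grows faster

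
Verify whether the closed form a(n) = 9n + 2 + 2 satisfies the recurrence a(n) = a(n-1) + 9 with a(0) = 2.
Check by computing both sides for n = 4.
From the recurrence with a(0) = 2:
  a(0) = 2, a(1) = 11, a(2) = 20, a(3) = 29, a(4) = 38
  so the recurrence gives a(4) = 38.
From the proposed closed form a(n) = 9n + 2 + 2:
  a(4) = 40.
The recurrence gives 38 but the closed form gives 40, so the closed form does not satisfy the recurrence.

No, the closed form is incorrect.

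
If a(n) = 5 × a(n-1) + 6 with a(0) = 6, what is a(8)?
Computing step by step:
a(0) = 6
a(1) = 5 × 6 + 6 = 36
a(2) = 5 × 36 + 6 = 186
a(3) = 5 × 186 + 6 = 936
a(4) = 5 × 936 + 6 = 4686
a(5) = 5 × 4686 + 6 = 23436
a(6) = 5 × 23436 + 6 = 117186
a(7) = 5 × 117186 + 6 = 585936
a(8) = 5 × 585936 + 6 = 2929686

2929686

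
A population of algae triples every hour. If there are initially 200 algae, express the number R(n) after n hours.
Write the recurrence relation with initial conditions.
Each hour multiplies the count by 3, so the count after n hours depends only on the count after n-1 hours: R(n) = 3 × R(n-1). The starting count gives R(0) = 200.
Unrolling n times gives the closed form R(n) = 200 × 3ⁿ.

R(n) = 3 × R(n-1), R(0) = 200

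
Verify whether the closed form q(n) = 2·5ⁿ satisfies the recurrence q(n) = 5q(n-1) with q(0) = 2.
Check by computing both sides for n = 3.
From the recurrence with q(0) = 2:
  q(0) = 2, q(1) = 10, q(2) = 50, q(3) = 250
  so the recurrence gives q(3) = 250.
From the proposed closed form q(n) = 2·5ⁿ:
  q(3) = 250.
Both sides give 250 at n = 3, and the initial condition(s) match, so the closed form is consistent.

Yes, the closed form is correct.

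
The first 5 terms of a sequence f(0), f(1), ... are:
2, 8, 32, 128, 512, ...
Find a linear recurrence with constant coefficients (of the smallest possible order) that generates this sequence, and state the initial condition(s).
Look for the lowest-order linear relation among consecutive terms.
Observation: each term is 4× the previous.
Check at n=2: 4·8 = 32. ✓

f(n) = 4 × f(n-1), f(0) = 2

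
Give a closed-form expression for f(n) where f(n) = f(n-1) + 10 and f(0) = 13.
Recurrence: f(n) = f(n-1) + 10, initial: f(0) = 13.
Each step adds 10, so f(n) = f(0) + 10n = 10n + 13.

f(n) = 10n + 13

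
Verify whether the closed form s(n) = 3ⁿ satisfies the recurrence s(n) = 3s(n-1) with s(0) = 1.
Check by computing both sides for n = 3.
From the recurrence with s(0) = 1:
  s(0) = 1, s(1) = 3, s(2) = 9, s(3) = 27
  so the recurrence gives s(3) = 27.
From the proposed closed form s(n) = 3ⁿ:
  s(3) = 27.
Both sides give 27 at n = 3, and the initial condition(s) match, so the closed form is consistent.

Yes, the closed form is correct.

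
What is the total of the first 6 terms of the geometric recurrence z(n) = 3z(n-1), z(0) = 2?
Computing the sequence terms: 2, 6, 18, 54, 162, 486
Adding these values together:

728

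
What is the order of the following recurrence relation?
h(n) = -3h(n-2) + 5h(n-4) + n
The order is the largest lag k for which h(n-k) appears. Here the deepest term is h(n-4) (the n term is non-homogeneous and does not affect the order), so the order is 4.

Order 4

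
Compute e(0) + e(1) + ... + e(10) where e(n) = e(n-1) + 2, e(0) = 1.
Computing the sequence terms: 1, 3, 5, 7, 9, 11, 13, 15, 17, 19, 21
Adding these values together:

121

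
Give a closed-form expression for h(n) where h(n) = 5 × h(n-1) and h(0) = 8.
Recurrence: h(n) = 5 × h(n-1), initial: h(0) = 8.
Each term is 5 times the previous, so this is geometric with ratio 5. After n steps: h(n) = h(0)·5ⁿ = 8·5ⁿ.

h(n) = 8·5ⁿ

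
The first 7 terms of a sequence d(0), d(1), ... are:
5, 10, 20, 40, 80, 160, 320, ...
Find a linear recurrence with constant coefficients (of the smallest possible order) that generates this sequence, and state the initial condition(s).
Look for the lowest-order linear relation among consecutive terms.
Observation: each term is 2× the previous.
Check at n=2: 2·10 = 20. ✓

d(n) = 2 × d(n-1), d(0) = 5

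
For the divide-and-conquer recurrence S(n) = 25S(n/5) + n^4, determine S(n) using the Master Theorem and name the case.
Master Theorem template: S(n) = a·S(n/b) + f(n).
Here: a=25, b=5, f(n)=n^4
Compute log_b(a) = log_5(25) = 2.
f(n) = n^4 = Ω(n^(2+ε)) with ε = 2, and the regularity condition holds (a·f(n/b) = (a/b^4)·f(n) with a/b^4 = 5^-2 < 1). Case 3: S(n) = Θ(f(n)) = Θ(n^4).

Case 3: S(n) = Θ(n^4)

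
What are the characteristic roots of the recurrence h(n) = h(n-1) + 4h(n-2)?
Substitute h(n) = rⁿ and divide through by rⁿ⁻²: r² - r - 4 = 0
Discriminant: 1² + 4·4 = 17, not a perfect square, so by the quadratic formula r = (1 ± √17)/2.
General solution: h(n) = A·r₁ⁿ + B·r₂ⁿ where r₁,r₂ = (1 ± √17)/2

Characteristic: r² - r - 4 = 0, Roots: r = (1 ± √17)/2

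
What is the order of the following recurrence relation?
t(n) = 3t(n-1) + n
The order is the largest lag k for which t(n-k) appears. Here the deepest term is t(n-1) (the n term is non-homogeneous and does not affect the order), so the order is 1.

Order 1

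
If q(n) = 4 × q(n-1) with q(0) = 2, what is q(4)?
Computing step by step:
q(0) = 2
q(1) = 4 × 2 = 8
q(2) = 4 × 8 = 32
q(3) = 4 × 32 = 128
q(4) = 4 × 128 = 512

512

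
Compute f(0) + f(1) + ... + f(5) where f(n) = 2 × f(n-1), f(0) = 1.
Computing the sequence terms: 1, 2, 4, 8, 16, 32
Adding these values together:

63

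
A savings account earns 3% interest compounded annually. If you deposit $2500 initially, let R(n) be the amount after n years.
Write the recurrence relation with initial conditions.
Each year the balance grows by 3%, i.e. is multiplied by 1 + 3/100 = 1.03, so R(n) = 1.03 × R(n-1). The initial deposit gives R(0) = 2500.
Unrolling gives the closed form R(n) = 2500 × (1.03)ⁿ.

R(n) = 1.03 × R(n-1), R(0) = 2500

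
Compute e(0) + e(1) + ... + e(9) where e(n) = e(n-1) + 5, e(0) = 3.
Computing the sequence terms: 3, 8, 13, 18, 23, 28, 33, 38, 43, 48
Adding these values together:

255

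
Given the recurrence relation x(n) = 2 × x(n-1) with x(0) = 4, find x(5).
Computing step by step:
x(0) = 4
x(1) = 2 × 4 = 8
x(2) = 2 × 8 = 16
x(3) = 2 × 16 = 32
x(4) = 2 × 32 = 64
x(5) = 2 × 64 = 128

128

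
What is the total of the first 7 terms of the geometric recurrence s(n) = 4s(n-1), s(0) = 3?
Computing the sequence terms: 3, 12, 48, 192, 768, 3072, 12288
Adding these values together:

16383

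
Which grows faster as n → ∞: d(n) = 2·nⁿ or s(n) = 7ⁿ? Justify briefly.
Comparing growth rates:
Growth-rate hierarchy: log n ≺ any polynomial ≺ any exponential cⁿ (c>1) ≺ n! ≺ nⁿ.
super-exponential nⁿ dominates exponential base 7 asymptotically.

d(n) grows faster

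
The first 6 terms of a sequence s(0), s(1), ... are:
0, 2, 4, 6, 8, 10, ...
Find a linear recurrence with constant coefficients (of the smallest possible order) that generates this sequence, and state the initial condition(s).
Look for the lowest-order linear relation among consecutive terms.
Observation: consecutive differences are constant (= 2).
Check at n=2: 1·2 + 2 = 4. ✓

s(n) = s(n-1) + 2, s(0) = 0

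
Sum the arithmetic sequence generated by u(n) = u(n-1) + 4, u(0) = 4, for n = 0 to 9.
Computing the sequence terms: 4, 8, 12, 16, 20, 24, 28, 32, 36, 40
Adding these values together:

220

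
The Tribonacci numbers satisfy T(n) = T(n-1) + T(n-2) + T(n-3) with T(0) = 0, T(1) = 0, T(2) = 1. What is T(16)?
Computing the sequence terms:
0, 0, 1, 1, 2, 4, 7, 13, 24, 44, 81, 149, 274, 504, 927, 1705, 3136

3136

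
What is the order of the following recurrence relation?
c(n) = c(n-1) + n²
The order is the largest lag k for which c(n-k) appears. Here the deepest term is c(n-1) (the n² term is non-homogeneous and does not affect the order), so the order is 1.

Order 1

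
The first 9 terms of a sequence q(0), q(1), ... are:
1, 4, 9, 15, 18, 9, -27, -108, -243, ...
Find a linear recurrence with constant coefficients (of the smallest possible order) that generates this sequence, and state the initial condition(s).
Look for the lowest-order linear relation among consecutive terms.
Observation: q(n) - 3·q(n-1) - (-3)·q(n-2) = 0 holds for the shown terms, and no order-1 relation q(n) = α·q(n-1) + β fits.
Check at n=3: 3·9 + (-3)·4 = 15. ✓

q(n) = 3q(n-1) - 3q(n-2), q(0) = 1, q(1) = 4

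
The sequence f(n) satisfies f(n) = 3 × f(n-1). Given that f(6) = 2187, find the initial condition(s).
In general f(n) = 3ⁿ · f(0). At n = 6: f(0) = f(6) / 3^6 = 2187 / 729 = 3.

f(0) = 3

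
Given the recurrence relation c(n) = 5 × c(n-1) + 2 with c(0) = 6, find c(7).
Computing step by step:
c(0) = 6
c(1) = 5 × 6 + 2 = 32
c(2) = 5 × 32 + 2 = 162
c(3) = 5 × 162 + 2 = 812
c(4) = 5 × 812 + 2 = 4062
c(5) = 5 × 4062 + 2 = 20312
c(6) = 5 × 20312 + 2 = 101562
c(7) = 5 × 101562 + 2 = 507812

507812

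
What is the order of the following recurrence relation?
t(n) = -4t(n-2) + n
The order is the largest lag k for which t(n-k) appears. Here the deepest term is t(n-2) (the n term is non-homogeneous and does not affect the order), so the order is 2.

Order 2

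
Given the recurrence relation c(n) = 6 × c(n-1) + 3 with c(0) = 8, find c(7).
Computing step by step:
c(0) = 8
c(1) = 6 × 8 + 3 = 51
c(2) = 6 × 51 + 3 = 309
c(3) = 6 × 309 + 3 = 1857
c(4) = 6 × 1857 + 3 = 11145
c(5) = 6 × 11145 + 3 = 66873
c(6) = 6 × 66873 + 3 = 401241
c(7) = 6 × 401241 + 3 = 2407449

2407449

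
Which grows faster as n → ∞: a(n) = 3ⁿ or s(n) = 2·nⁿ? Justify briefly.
Comparing growth rates:
Growth-rate hierarchy: log n ≺ any polynomial ≺ any exponential cⁿ (c>1) ≺ n! ≺ nⁿ.
super-exponential nⁿ dominates exponential base 3 asymptotically.

s(n) grows faster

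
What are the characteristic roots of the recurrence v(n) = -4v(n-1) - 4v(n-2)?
Substitute v(n) = rⁿ and divide through by rⁿ⁻²: r² + 4r + 4 = 0
Factor: (r + 2)² = 0, so r = -2 (double root).
General solution: v(n) = (A + Bn)·(-2)ⁿ

Characteristic: r² + 4r + 4 = 0, Roots: r = -2 (double root)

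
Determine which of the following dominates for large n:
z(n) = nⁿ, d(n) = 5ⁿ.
Comparing growth rates:
Growth-rate hierarchy: log n ≺ any polynomial ≺ any exponential cⁿ (c>1) ≺ n! ≺ nⁿ.
super-exponential nⁿ dominates exponential base 5 asymptotically.

z(n) grows faster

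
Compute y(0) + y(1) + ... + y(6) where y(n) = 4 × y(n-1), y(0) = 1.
Computing the sequence terms: 1, 4, 16, 64, 256, 1024, 4096
Adding these values together:

5461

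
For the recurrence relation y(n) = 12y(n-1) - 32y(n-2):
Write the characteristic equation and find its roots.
Substitute y(n) = rⁿ and divide through by rⁿ⁻²: r² - 12r + 32 = 0
Factor: (r - 8)(r - 4) = 0, so r = 8, 4.
General solution: y(n) = A·8ⁿ + B·4ⁿ

Characteristic: r² - 12r + 32 = 0, Roots: r = 8, 4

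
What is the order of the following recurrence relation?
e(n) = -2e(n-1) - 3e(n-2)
The order is the largest lag k for which e(n-k) appears. Here the deepest term is e(n-2), so the order is 2.

Order 2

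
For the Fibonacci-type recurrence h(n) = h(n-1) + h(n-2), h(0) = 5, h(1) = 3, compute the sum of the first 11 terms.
Computing the sequence terms: 5, 3, 8, 11, 19, 30, 49, 79, 128, 207, 335
Adding these values together:

874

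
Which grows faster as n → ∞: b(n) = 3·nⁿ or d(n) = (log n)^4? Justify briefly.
Comparing growth rates:
Growth-rate hierarchy: log n ≺ any polynomial ≺ any exponential cⁿ (c>1) ≺ n! ≺ nⁿ.
super-exponential nⁿ dominates polylogarithmic (log n)^4 asymptotically.

b(n) grows faster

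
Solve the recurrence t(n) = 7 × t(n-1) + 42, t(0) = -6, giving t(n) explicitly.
Recurrence: t(n) = 7 × t(n-1) + 42, initial: t(0) = -6.
Try t(n) = A·7ⁿ + C. Substituting: A·7ⁿ + C = 7(A·7ⁿ⁻¹ + C) + 42 = A·7ⁿ + 7C + 42, so C = 7C + 42, giving C = -7. Then t(0) = A - 7 = -6 gives A = 1.

t(n) = 7ⁿ - 7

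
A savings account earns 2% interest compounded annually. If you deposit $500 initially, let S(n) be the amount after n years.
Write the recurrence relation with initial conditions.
Each year the balance grows by 2%, i.e. is multiplied by 1 + 2/100 = 1.02, so S(n) = 1.02 × S(n-1). The initial deposit gives S(0) = 500.
Unrolling gives the closed form S(n) = 500 × (1.02)ⁿ.

S(n) = 1.02 × S(n-1), S(0) = 500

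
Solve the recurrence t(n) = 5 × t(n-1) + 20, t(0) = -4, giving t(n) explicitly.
Recurrence: t(n) = 5 × t(n-1) + 20, initial: t(0) = -4.
Try t(n) = A·5ⁿ + C. Substituting: A·5ⁿ + C = 5(A·5ⁿ⁻¹ + C) + 20 = A·5ⁿ + 5C + 20, so C = 5C + 20, giving C = -5. Then t(0) = A - 5 = -4 gives A = 1.

t(n) = 5ⁿ - 5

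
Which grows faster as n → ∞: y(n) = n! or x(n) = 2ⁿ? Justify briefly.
Comparing growth rates:
Growth-rate hierarchy: log n ≺ any polynomial ≺ any exponential cⁿ (c>1) ≺ n! ≺ nⁿ.
factorial dominates exponential base 2 asymptotically.

y(n) grows faster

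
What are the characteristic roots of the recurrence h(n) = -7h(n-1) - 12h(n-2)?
Substitute h(n) = rⁿ and divide through by rⁿ⁻²: r² + 7r + 12 = 0
Factor: (r + 3)(r + 4) = 0, so r = -3, -4.
General solution: h(n) = A·(-3)ⁿ + B·(-4)ⁿ

Characteristic: r² + 7r + 12 = 0, Roots: r = -3, -4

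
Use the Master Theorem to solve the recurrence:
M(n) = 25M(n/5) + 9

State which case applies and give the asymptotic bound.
Master Theorem template: M(n) = a·M(n/b) + f(n).
Here: a=25, b=5, f(n)=9
Compute log_b(a) = log_5(25) = 2.
f(n) = 9 = O(n^(2-ε)) with ε = 2. Case 1: M(n) = Θ(n^log_b(a)) = Θ(n^2).

Case 1: M(n) = Θ(n^2)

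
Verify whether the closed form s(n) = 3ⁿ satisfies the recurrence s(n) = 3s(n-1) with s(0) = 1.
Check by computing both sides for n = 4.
From the recurrence with s(0) = 1:
  s(0) = 1, s(1) = 3, s(2) = 9, s(3) = 27, s(4) = 81
  so the recurrence gives s(4) = 81.
From the proposed closed form s(n) = 3ⁿ:
  s(4) = 81.
Both sides give 81 at n = 4, and the initial condition(s) match, so the closed form is consistent.

Yes, the closed form is correct.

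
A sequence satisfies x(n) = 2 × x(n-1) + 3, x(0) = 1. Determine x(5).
Computing step by step:
x(0) = 1
x(1) = 2 × 1 + 3 = 5
x(2) = 2 × 5 + 3 = 13
x(3) = 2 × 13 + 3 = 29
x(4) = 2 × 29 + 3 = 61
x(5) = 2 × 61 + 3 = 125

125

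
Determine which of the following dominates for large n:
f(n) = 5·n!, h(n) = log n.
Comparing growth rates:
Growth-rate hierarchy: log n ≺ any polynomial ≺ any exponential cⁿ (c>1) ≺ n! ≺ nⁿ.
factorial dominates logarithmic asymptotically.

f(n) grows faster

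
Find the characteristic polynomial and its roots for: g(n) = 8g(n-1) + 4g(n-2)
Substitute g(n) = rⁿ and divide through by rⁿ⁻²: r² - 8r - 4 = 0
Discriminant: 8² + 4·4 = 80, not a perfect square, so by the quadratic formula r = (8 ± √80)/2.
General solution: g(n) = A·r₁ⁿ + B·r₂ⁿ where r₁,r₂ = (8 ± √80)/2

Characteristic: r² - 8r - 4 = 0, Roots: r = (8 ± √80)/2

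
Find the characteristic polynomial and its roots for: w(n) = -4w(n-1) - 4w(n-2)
Substitute w(n) = rⁿ and divide through by rⁿ⁻²: r² + 4r + 4 = 0
Factor: (r + 2)² = 0, so r = -2 (double root).
General solution: w(n) = (A + Bn)·(-2)ⁿ

Characteristic: r² + 4r + 4 = 0, Roots: r = -2 (double root)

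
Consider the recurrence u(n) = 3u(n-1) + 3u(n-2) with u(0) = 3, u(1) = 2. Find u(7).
Computing the sequence terms:
3, 2, 15, 51, 198, 747, 2835, 10746

10746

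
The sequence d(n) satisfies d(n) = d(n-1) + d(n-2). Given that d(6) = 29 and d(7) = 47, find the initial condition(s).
Work backwards using d(k) = d(k+2) - d(k+1):
d(5) = d(7) - d(6) = 47 - 29 = 18
d(4) = d(6) - d(5) = 29 - 18 = 11
d(3) = d(5) - d(4) = 18 - 11 = 7
d(2) = d(4) - d(3) = 11 - 7 = 4
d(1) = d(3) - d(2) = 7 - 4 = 3
d(0) = d(2) - d(1) = 4 - 3 = 1

d(0) = 1, d(1) = 3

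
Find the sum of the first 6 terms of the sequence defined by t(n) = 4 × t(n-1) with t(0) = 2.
Computing the sequence terms: 2, 8, 32, 128, 512, 2048
Adding these values together:

2730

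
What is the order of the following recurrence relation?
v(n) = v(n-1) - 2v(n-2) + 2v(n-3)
The order is the largest lag k for which v(n-k) appears. Here the deepest term is v(n-3), so the order is 3.

Order 3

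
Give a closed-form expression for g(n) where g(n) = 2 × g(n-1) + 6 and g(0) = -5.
Recurrence: g(n) = 2 × g(n-1) + 6, initial: g(0) = -5.
Try g(n) = A·2ⁿ + C. Substituting: A·2ⁿ + C = 2(A·2ⁿ⁻¹ + C) + 6 = A·2ⁿ + 2C + 6, so C = 2C + 6, giving C = -6. Then g(0) = A - 6 = -5 gives A = 1.

g(n) = 2ⁿ - 6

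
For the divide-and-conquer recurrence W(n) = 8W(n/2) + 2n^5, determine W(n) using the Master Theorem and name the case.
Master Theorem template: W(n) = a·W(n/b) + f(n).
Here: a=8, b=2, f(n)=2n^5
Compute log_b(a) = log_2(8) = 3.
f(n) = 2n^5 = Ω(n^(3+ε)) with ε = 2, and the regularity condition holds (a·f(n/b) = (a/b^5)·f(n) with a/b^5 = 2^-2 < 1). Case 3: W(n) = Θ(f(n)) = Θ(n^5).

Case 3: W(n) = Θ(n^5)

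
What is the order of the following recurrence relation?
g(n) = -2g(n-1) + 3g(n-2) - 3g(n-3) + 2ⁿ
The order is the largest lag k for which g(n-k) appears. Here the deepest term is g(n-3) (the 2ⁿ term is non-homogeneous and does not affect the order), so the order is 3.

Order 3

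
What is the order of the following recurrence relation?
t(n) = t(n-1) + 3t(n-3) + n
The order is the largest lag k for which t(n-k) appears. Here the deepest term is t(n-3) (the n term is non-homogeneous and does not affect the order), so the order is 3.

Order 3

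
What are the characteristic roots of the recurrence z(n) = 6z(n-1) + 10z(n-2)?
Substitute z(n) = rⁿ and divide through by rⁿ⁻²: r² - 6r - 10 = 0
Discriminant: 6² + 4·10 = 76, not a perfect square, so by the quadratic formula r = (6 ± √76)/2.
General solution: z(n) = A·r₁ⁿ + B·r₂ⁿ where r₁,r₂ = (6 ± √76)/2

Characteristic: r² - 6r - 10 = 0, Roots: r = (6 ± √76)/2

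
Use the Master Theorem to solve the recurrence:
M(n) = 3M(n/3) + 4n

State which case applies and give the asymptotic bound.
Master Theorem template: M(n) = a·M(n/b) + f(n).
Here: a=3, b=3, f(n)=4n
Compute log_b(a) = log_3(3) = 1.
f(n) = 4n = Θ(n). Case 2: M(n) = Θ(n log n).

Case 2: M(n) = Θ(n log n)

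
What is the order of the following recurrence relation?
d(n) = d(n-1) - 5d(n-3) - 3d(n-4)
The order is the largest lag k for which d(n-k) appears. Here the deepest term is d(n-4), so the order is 4.

Order 4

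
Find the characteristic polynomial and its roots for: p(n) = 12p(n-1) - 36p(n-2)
Substitute p(n) = rⁿ and divide through by rⁿ⁻²: r² - 12r + 36 = 0
Factor: (r - 6)² = 0, so r = 6 (double root).
General solution: p(n) = (A + Bn)·6ⁿ

Characteristic: r² - 12r + 36 = 0, Roots: r = 6 (double root)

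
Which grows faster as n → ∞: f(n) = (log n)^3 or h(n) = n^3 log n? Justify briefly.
Comparing growth rates:
Growth-rate hierarchy: log n ≺ any polynomial ≺ any exponential cⁿ (c>1) ≺ n! ≺ nⁿ.
polynomial degree 3 (with log factor) dominates polylogarithmic (log n)^3 asymptotically.

h(n) grows faster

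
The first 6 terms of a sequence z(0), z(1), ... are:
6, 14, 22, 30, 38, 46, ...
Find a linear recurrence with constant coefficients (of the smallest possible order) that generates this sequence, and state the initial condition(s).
Look for the lowest-order linear relation among consecutive terms.
Observation: consecutive differences are constant (= 8).
Check at n=2: 1·14 + 8 = 22. ✓

z(n) = z(n-1) + 8, z(0) = 6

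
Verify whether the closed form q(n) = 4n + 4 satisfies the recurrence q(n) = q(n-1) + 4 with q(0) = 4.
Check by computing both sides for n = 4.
From the recurrence with q(0) = 4:
  q(0) = 4, q(1) = 8, q(2) = 12, q(3) = 16, q(4) = 20
  so the recurrence gives q(4) = 20.
From the proposed closed form q(n) = 4n + 4:
  q(4) = 20.
Both sides give 20 at n = 4, and the initial condition(s) match, so the closed form is consistent.

Yes, the closed form is correct.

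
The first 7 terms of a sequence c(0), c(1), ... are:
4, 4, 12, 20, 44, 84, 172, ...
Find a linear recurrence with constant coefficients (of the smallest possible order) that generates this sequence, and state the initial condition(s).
Look for the lowest-order linear relation among consecutive terms.
Observation: c(n) - 1·c(n-1) - (2)·c(n-2) = 0 holds for the shown terms, and no order-1 relation c(n) = α·c(n-1) + β fits.
Check at n=3: 1·12 + (2)·4 = 20. ✓

c(n) = c(n-1) + 2c(n-2), c(0) = 4, c(1) = 4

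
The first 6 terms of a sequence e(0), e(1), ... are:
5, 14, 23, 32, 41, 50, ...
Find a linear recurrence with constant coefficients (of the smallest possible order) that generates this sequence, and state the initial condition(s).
Look for the lowest-order linear relation among consecutive terms.
Observation: consecutive differences are constant (= 9).
Check at n=2: 1·14 + 9 = 23. ✓

e(n) = e(n-1) + 9, e(0) = 5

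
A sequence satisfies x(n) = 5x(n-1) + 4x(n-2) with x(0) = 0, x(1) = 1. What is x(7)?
Computing the sequence terms:
0, 1, 5, 29, 165, 941, 5365, 30589

30589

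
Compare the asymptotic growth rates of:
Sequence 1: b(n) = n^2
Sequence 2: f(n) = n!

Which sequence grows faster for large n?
Comparing growth rates:
Growth-rate hierarchy: log n ≺ any polynomial ≺ any exponential cⁿ (c>1) ≺ n! ≺ nⁿ.
factorial dominates polynomial degree 2 asymptotically.

f(n) grows faster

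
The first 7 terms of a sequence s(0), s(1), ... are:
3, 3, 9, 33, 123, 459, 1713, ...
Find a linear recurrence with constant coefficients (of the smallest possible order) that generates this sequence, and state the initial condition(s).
Look for the lowest-order linear relation among consecutive terms.
Observation: s(n) - 4·s(n-1) - (-1)·s(n-2) = 0 holds for the shown terms, and no order-1 relation s(n) = α·s(n-1) + β fits.
Check at n=3: 4·9 + (-1)·3 = 33. ✓

s(n) = 4s(n-1) - s(n-2), s(0) = 3, s(1) = 3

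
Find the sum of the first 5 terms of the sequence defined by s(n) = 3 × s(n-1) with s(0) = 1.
Computing the sequence terms: 1, 3, 9, 27, 81
Adding these values together:

121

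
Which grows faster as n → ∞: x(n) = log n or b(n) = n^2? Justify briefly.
Comparing growth rates:
Growth-rate hierarchy: log n ≺ any polynomial ≺ any exponential cⁿ (c>1) ≺ n! ≺ nⁿ.
polynomial degree 2 dominates logarithmic asymptotically.

b(n) grows faster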